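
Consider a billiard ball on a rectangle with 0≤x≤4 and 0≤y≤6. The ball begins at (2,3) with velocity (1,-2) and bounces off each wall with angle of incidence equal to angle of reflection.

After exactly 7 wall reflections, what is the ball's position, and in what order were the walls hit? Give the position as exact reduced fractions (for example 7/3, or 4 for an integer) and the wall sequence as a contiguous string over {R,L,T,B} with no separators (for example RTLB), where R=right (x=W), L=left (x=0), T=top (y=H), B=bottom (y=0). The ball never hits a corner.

1. t=3/2 → B at (7/2,0); v=(1,2)
2. t=1/2 → R at (4,1); v=(-1,2)
3. t=5/2 → T at (3/2,6); v=(-1,-2)
4. t=3/2 → L at (0,3); v=(1,-2)
5. t=3/2 → B at (3/2,0); v=(1,2)
6. t=5/2 → R at (4,5); v=(-1,2)
7. t=1/2 → T at (7/2,6); v=(-1,-2)

Final position: (7/2,6)
Wall sequence: BRTLBRT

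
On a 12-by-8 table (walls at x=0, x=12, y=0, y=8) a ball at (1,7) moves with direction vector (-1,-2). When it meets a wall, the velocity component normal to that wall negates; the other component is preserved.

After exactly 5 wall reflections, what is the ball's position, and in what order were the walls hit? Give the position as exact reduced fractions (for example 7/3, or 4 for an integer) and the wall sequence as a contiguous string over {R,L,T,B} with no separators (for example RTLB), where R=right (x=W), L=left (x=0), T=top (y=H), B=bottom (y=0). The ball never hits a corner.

Final position: (12,3)
Wall sequence: LBTBR

1. t=1 → L at (0,5); v=(1,-2)
2. t=5/2 → B at (5/2,0); v=(1,2)
3. t=4 → T at (13/2,8); v=(1,-2)
4. t=4 → B at (21/2,0); v=(1,2)
5. t=3/2 → R at (12,3); v=(-1,2)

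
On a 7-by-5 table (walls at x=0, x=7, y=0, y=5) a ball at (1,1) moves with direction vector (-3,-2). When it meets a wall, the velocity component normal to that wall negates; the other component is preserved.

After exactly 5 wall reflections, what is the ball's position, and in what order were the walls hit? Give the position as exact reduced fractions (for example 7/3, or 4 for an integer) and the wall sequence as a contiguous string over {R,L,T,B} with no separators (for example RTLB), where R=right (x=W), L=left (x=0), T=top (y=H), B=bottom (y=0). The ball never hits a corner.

1. t=1/3 → L at (0,1/3); v=(3,-2)
2. t=1/6 → B at (1/2,0); v=(3,2)
3. t=13/6 → R at (7,13/3); v=(-3,2)
4. t=1/3 → T at (6,5); v=(-3,-2)
5. t=2 → L at (0,1); v=(3,-2)

Final position: (0,1)
Wall sequence: LBRTL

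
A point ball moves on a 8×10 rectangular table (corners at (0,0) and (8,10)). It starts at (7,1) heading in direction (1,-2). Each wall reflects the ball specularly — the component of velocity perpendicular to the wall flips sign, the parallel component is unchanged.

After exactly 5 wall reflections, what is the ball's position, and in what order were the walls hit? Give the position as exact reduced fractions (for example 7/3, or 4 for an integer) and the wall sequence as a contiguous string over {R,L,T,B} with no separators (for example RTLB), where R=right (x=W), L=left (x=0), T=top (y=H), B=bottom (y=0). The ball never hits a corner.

Final position: (3/2,0)
Wall sequence: BRTLB

1. t=1/2 → B at (15/2,0); v=(1,2)
2. t=1/2 → R at (8,1); v=(-1,2)
3. t=9/2 → T at (7/2,10); v=(-1,-2)
4. t=7/2 → L at (0,3); v=(1,-2)
5. t=3/2 → B at (3/2,0); v=(1,2)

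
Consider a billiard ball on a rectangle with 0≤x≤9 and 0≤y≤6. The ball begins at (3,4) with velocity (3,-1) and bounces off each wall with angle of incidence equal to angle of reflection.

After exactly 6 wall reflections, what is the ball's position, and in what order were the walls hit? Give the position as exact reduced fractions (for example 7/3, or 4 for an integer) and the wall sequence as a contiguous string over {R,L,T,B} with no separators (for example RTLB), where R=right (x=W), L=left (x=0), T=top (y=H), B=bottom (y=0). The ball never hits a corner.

1. t=2 → R at (9,2); v=(-3,-1)
2. t=2 → B at (3,0); v=(-3,1)
3. t=1 → L at (0,1); v=(3,1)
4. t=3 → R at (9,4); v=(-3,1)
5. t=2 → T at (3,6); v=(-3,-1)
6. t=1 → L at (0,5); v=(3,-1)

Final position: (0,5)
Wall sequence: RBLRTL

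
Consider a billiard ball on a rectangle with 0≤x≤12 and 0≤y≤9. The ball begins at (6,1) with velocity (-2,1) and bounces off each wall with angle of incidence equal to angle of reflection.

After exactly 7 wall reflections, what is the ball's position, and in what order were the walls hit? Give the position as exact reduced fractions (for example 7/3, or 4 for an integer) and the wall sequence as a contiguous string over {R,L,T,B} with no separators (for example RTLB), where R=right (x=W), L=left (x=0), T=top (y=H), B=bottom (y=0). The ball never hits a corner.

1. t=3 → L at (0,4); v=(2,1)
2. t=5 → T at (10,9); v=(2,-1)
3. t=1 → R at (12,8); v=(-2,-1)
4. t=6 → L at (0,2); v=(2,-1)
5. t=2 → B at (4,0); v=(2,1)
6. t=4 → R at (12,4); v=(-2,1)
7. t=5 → T at (2,9); v=(-2,-1)

Final position: (2,9)
Wall sequence: LTRLBRT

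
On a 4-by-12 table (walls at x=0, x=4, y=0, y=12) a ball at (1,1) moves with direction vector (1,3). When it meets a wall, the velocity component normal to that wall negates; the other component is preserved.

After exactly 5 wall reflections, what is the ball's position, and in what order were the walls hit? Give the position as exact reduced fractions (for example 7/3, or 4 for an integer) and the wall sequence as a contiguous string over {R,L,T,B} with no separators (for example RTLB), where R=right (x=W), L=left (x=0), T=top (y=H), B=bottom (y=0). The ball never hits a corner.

Final position: (4,10)
Wall sequence: RTLBR

1. t=3 → R at (4,10); v=(-1,3)
2. t=2/3 → T at (10/3,12); v=(-1,-3)
3. t=10/3 → L at (0,2); v=(1,-3)
4. t=2/3 → B at (2/3,0); v=(1,3)
5. t=10/3 → R at (4,10); v=(-1,3)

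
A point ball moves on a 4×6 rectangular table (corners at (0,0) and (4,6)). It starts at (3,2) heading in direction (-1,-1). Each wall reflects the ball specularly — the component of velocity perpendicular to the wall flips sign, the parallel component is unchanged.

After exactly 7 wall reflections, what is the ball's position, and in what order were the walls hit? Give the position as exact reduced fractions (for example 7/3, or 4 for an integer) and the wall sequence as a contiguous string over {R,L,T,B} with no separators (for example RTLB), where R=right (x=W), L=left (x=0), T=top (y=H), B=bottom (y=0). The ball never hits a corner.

1. t=2 → B at (1,0); v=(-1,1)
2. t=1 → L at (0,1); v=(1,1)
3. t=4 → R at (4,5); v=(-1,1)
4. t=1 → T at (3,6); v=(-1,-1)
5. t=3 → L at (0,3); v=(1,-1)
6. t=3 → B at (3,0); v=(1,1)
7. t=1 → R at (4,1); v=(-1,1)

Final position: (4,1)
Wall sequence: BLRTLBR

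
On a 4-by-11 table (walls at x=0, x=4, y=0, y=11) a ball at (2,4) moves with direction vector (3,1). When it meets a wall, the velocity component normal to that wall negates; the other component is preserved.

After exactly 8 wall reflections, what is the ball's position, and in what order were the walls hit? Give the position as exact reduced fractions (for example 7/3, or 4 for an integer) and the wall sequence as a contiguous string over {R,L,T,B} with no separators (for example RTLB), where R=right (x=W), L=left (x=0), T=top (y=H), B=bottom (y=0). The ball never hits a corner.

1. t=2/3 → R at (4,14/3); v=(-3,1)
2. t=4/3 → L at (0,6); v=(3,1)
3. t=4/3 → R at (4,22/3); v=(-3,1)
4. t=4/3 → L at (0,26/3); v=(3,1)
5. t=4/3 → R at (4,10); v=(-3,1)
6. t=1 → T at (1,11); v=(-3,-1)
7. t=1/3 → L at (0,32/3); v=(3,-1)
8. t=4/3 → R at (4,28/3); v=(-3,-1)

Final position: (4,28/3)
Wall sequence: RLRLRTLR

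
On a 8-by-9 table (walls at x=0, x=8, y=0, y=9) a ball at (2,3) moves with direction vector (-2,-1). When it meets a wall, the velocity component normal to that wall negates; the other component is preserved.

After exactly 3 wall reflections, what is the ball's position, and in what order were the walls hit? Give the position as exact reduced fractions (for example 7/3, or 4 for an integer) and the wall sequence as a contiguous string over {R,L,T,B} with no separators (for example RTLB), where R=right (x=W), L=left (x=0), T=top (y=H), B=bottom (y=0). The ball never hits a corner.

Final position: (8,2)
Wall sequence: LBR

1. t=1 → L at (0,2); v=(2,-1)
2. t=2 → B at (4,0); v=(2,1)
3. t=2 → R at (8,2); v=(-2,1)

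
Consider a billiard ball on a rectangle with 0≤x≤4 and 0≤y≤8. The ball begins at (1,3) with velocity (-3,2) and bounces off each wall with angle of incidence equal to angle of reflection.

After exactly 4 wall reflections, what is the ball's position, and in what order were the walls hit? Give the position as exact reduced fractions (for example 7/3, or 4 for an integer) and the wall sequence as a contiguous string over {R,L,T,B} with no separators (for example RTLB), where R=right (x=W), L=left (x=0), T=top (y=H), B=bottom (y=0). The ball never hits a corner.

1. t=1/3 → L at (0,11/3); v=(3,2)
2. t=4/3 → R at (4,19/3); v=(-3,2)
3. t=5/6 → T at (3/2,8); v=(-3,-2)
4. t=1/2 → L at (0,7); v=(3,-2)

Final position: (0,7)
Wall sequence: LRTL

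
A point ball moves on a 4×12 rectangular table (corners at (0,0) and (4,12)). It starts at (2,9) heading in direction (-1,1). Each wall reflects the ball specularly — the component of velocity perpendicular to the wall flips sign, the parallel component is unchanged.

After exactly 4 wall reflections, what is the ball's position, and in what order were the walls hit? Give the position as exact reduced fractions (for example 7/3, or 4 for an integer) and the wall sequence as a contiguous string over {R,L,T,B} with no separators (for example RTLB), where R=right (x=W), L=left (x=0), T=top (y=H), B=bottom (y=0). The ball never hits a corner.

1. t=2 → L at (0,11); v=(1,1)
2. t=1 → T at (1,12); v=(1,-1)
3. t=3 → R at (4,9); v=(-1,-1)
4. t=4 → L at (0,5); v=(1,-1)

Final position: (0,5)
Wall sequence: LTRL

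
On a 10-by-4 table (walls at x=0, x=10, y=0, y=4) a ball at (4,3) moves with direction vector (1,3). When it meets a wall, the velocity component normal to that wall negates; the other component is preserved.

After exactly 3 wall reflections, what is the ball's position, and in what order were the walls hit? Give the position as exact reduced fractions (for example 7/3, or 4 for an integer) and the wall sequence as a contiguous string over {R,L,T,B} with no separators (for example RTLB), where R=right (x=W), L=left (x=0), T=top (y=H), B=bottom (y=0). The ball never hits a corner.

Final position: (7,4)
Wall sequence: TBT

1. t=1/3 → T at (13/3,4); v=(1,-3)
2. t=4/3 → B at (17/3,0); v=(1,3)
3. t=4/3 → T at (7,4); v=(1,-3)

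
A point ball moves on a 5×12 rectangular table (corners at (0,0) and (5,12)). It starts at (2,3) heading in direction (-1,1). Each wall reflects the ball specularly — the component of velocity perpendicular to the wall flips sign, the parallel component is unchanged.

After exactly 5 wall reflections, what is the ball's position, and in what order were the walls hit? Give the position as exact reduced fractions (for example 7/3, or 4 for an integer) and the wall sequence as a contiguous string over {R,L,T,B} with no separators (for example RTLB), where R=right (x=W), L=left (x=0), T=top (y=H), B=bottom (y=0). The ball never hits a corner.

1. t=2 → L at (0,5); v=(1,1)
2. t=5 → R at (5,10); v=(-1,1)
3. t=2 → T at (3,12); v=(-1,-1)
4. t=3 → L at (0,9); v=(1,-1)
5. t=5 → R at (5,4); v=(-1,-1)

Final position: (5,4)
Wall sequence: LRTLR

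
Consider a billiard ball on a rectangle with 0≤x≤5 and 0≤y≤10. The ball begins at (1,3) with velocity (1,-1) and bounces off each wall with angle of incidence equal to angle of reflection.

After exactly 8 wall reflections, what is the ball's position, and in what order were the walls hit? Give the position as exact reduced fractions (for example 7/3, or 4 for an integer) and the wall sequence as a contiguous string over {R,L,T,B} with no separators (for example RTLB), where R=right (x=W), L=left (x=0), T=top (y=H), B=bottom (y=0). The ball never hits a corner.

Final position: (5,1)
Wall sequence: BRLTRLBR

1. t=3 → B at (4,0); v=(1,1)
2. t=1 → R at (5,1); v=(-1,1)
3. t=5 → L at (0,6); v=(1,1)
4. t=4 → T at (4,10); v=(1,-1)
5. t=1 → R at (5,9); v=(-1,-1)
6. t=5 → L at (0,4); v=(1,-1)
7. t=4 → B at (4,0); v=(1,1)
8. t=1 → R at (5,1); v=(-1,1)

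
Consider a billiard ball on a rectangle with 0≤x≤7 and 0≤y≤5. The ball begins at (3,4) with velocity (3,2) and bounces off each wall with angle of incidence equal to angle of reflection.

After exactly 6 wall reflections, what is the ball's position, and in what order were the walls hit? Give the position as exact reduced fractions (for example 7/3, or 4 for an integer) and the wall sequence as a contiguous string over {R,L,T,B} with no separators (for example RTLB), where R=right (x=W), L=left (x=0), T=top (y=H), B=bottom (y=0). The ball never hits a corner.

1. t=1/2 → T at (9/2,5); v=(3,-2)
2. t=5/6 → R at (7,10/3); v=(-3,-2)
3. t=5/3 → B at (2,0); v=(-3,2)
4. t=2/3 → L at (0,4/3); v=(3,2)
5. t=11/6 → T at (11/2,5); v=(3,-2)
6. t=1/2 → R at (7,4); v=(-3,-2)

Final position: (7,4)
Wall sequence: TRBLTR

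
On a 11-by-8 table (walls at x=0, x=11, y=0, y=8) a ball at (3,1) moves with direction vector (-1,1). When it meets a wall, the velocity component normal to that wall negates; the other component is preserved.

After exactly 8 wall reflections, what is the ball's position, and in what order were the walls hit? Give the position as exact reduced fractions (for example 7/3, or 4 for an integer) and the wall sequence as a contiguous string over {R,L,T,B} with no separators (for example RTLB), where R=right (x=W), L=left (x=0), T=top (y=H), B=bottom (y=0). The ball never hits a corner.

Final position: (11,5)
Wall sequence: LTRBTLBR

1. t=3 → L at (0,4); v=(1,1)
2. t=4 → T at (4,8); v=(1,-1)
3. t=7 → R at (11,1); v=(-1,-1)
4. t=1 → B at (10,0); v=(-1,1)
5. t=8 → T at (2,8); v=(-1,-1)
6. t=2 → L at (0,6); v=(1,-1)
7. t=6 → B at (6,0); v=(1,1)
8. t=5 → R at (11,5); v=(-1,1)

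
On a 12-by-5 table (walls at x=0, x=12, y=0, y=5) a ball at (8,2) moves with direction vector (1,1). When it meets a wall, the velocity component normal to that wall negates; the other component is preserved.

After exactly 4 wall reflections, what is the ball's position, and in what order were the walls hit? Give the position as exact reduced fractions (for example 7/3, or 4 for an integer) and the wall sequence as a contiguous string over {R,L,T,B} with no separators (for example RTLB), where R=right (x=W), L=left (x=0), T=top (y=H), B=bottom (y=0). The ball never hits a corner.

Final position: (3,5)
Wall sequence: TRBT

1. t=3 → T at (11,5); v=(1,-1)
2. t=1 → R at (12,4); v=(-1,-1)
3. t=4 → B at (8,0); v=(-1,1)
4. t=5 → T at (3,5); v=(-1,-1)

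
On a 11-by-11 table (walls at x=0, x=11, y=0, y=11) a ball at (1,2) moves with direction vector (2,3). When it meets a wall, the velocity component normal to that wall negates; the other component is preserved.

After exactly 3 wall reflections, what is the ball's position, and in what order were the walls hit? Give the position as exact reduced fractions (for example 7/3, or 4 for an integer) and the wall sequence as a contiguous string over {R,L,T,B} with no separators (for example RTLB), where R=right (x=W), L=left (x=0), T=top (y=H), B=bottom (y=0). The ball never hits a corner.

1. t=3 → T at (7,11); v=(2,-3)
2. t=2 → R at (11,5); v=(-2,-3)
3. t=5/3 → B at (23/3,0); v=(-2,3)

Final position: (23/3,0)
Wall sequence: TRB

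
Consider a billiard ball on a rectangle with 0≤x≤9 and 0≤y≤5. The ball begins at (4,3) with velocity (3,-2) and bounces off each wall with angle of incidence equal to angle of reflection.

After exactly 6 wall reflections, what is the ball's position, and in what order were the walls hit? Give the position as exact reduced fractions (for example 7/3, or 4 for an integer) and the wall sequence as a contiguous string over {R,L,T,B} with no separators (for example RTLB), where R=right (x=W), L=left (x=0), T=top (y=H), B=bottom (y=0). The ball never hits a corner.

1. t=3/2 → B at (17/2,0); v=(3,2)
2. t=1/6 → R at (9,1/3); v=(-3,2)
3. t=7/3 → T at (2,5); v=(-3,-2)
4. t=2/3 → L at (0,11/3); v=(3,-2)
5. t=11/6 → B at (11/2,0); v=(3,2)
6. t=7/6 → R at (9,7/3); v=(-3,2)

Final position: (9,7/3)
Wall sequence: BRTLBR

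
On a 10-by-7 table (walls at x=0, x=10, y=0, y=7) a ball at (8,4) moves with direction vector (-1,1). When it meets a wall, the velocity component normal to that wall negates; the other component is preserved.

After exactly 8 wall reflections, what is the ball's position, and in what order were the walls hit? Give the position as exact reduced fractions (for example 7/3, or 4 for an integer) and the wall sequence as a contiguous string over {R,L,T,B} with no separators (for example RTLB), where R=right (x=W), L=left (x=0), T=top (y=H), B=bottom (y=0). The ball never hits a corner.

Final position: (3,7)
Wall sequence: TLBTRBLT

1. t=3 → T at (5,7); v=(-1,-1)
2. t=5 → L at (0,2); v=(1,-1)
3. t=2 → B at (2,0); v=(1,1)
4. t=7 → T at (9,7); v=(1,-1)
5. t=1 → R at (10,6); v=(-1,-1)
6. t=6 → B at (4,0); v=(-1,1)
7. t=4 → L at (0,4); v=(1,1)
8. t=3 → T at (3,7); v=(1,-1)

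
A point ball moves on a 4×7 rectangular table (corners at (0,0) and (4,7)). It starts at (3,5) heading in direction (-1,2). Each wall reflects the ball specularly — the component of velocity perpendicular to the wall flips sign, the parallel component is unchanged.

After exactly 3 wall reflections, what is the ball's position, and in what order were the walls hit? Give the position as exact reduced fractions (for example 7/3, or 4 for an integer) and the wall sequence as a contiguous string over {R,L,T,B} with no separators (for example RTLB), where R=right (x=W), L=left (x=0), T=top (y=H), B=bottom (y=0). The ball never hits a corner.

Final position: (3/2,0)
Wall sequence: TLB

1. t=1 → T at (2,7); v=(-1,-2)
2. t=2 → L at (0,3); v=(1,-2)
3. t=3/2 → B at (3/2,0); v=(1,2)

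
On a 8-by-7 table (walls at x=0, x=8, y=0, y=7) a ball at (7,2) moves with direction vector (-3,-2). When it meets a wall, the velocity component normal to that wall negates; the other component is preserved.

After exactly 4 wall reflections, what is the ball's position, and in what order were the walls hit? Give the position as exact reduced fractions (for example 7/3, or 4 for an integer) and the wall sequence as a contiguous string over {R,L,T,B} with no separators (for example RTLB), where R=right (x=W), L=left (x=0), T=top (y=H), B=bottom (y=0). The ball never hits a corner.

Final position: (8,6)
Wall sequence: BLTR

1. t=1 → B at (4,0); v=(-3,2)
2. t=4/3 → L at (0,8/3); v=(3,2)
3. t=13/6 → T at (13/2,7); v=(3,-2)
4. t=1/2 → R at (8,6); v=(-3,-2)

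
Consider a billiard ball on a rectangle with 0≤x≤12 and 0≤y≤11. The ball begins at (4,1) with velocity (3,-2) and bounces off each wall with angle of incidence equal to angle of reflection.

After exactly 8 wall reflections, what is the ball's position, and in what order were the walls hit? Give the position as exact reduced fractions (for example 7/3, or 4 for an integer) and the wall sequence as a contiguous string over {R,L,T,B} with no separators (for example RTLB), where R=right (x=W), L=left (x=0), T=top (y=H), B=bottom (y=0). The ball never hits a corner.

Final position: (7,11)
Wall sequence: BRTLRBLT

1. t=1/2 → B at (11/2,0); v=(3,2)
2. t=13/6 → R at (12,13/3); v=(-3,2)
3. t=10/3 → T at (2,11); v=(-3,-2)
4. t=2/3 → L at (0,29/3); v=(3,-2)
5. t=4 → R at (12,5/3); v=(-3,-2)
6. t=5/6 → B at (19/2,0); v=(-3,2)
7. t=19/6 → L at (0,19/3); v=(3,2)
8. t=7/3 → T at (7,11); v=(3,-2)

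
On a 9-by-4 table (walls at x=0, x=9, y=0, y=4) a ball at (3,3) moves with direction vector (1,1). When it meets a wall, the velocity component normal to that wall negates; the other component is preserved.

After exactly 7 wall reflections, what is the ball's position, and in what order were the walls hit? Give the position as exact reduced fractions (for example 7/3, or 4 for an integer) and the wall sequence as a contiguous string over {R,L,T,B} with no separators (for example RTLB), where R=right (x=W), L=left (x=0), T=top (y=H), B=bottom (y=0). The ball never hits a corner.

1. t=1 → T at (4,4); v=(1,-1)
2. t=4 → B at (8,0); v=(1,1)
3. t=1 → R at (9,1); v=(-1,1)
4. t=3 → T at (6,4); v=(-1,-1)
5. t=4 → B at (2,0); v=(-1,1)
6. t=2 → L at (0,2); v=(1,1)
7. t=2 → T at (2,4); v=(1,-1)

Final position: (2,4)
Wall sequence: TBRTBLT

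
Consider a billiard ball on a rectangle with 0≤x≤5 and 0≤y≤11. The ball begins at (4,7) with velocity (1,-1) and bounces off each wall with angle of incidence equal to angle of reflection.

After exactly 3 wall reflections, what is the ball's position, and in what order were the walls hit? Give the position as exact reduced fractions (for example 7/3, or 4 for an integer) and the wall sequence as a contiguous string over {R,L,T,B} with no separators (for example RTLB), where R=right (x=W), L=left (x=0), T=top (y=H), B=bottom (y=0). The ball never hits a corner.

1. t=1 → R at (5,6); v=(-1,-1)
2. t=5 → L at (0,1); v=(1,-1)
3. t=1 → B at (1,0); v=(1,1)

Final position: (1,0)
Wall sequence: RLB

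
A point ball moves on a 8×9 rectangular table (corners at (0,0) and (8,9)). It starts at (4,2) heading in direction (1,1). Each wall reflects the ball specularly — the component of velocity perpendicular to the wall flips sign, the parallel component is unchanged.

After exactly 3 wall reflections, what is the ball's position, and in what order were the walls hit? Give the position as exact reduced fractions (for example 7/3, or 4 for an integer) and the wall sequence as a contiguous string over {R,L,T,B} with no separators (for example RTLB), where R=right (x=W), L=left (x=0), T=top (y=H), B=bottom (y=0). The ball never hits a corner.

1. t=4 → R at (8,6); v=(-1,1)
2. t=3 → T at (5,9); v=(-1,-1)
3. t=5 → L at (0,4); v=(1,-1)

Final position: (0,4)
Wall sequence: RTL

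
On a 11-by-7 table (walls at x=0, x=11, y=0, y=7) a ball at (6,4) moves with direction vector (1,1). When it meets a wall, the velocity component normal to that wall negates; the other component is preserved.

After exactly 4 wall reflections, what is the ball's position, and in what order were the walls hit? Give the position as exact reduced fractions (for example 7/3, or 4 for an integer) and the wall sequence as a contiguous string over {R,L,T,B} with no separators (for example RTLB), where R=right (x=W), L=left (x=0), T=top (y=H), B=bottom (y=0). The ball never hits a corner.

1. t=3 → T at (9,7); v=(1,-1)
2. t=2 → R at (11,5); v=(-1,-1)
3. t=5 → B at (6,0); v=(-1,1)
4. t=6 → L at (0,6); v=(1,1)

Final position: (0,6)
Wall sequence: TRBL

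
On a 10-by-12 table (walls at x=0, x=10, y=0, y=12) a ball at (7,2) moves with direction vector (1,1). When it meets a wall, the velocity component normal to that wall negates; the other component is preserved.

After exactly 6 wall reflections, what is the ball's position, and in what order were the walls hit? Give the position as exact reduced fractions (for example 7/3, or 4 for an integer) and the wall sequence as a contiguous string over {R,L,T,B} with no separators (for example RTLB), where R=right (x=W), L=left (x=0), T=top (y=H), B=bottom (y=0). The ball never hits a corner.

1. t=3 → R at (10,5); v=(-1,1)
2. t=7 → T at (3,12); v=(-1,-1)
3. t=3 → L at (0,9); v=(1,-1)
4. t=9 → B at (9,0); v=(1,1)
5. t=1 → R at (10,1); v=(-1,1)
6. t=10 → L at (0,11); v=(1,1)

Final position: (0,11)
Wall sequence: RTLBRL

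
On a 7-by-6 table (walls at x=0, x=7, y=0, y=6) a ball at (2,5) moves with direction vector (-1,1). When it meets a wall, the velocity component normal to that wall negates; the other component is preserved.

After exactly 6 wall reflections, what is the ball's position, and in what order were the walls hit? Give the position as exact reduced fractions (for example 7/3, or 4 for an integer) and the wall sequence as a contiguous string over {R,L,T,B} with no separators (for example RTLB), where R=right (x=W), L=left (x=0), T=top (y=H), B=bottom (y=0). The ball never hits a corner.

Final position: (0,3)
Wall sequence: TLBRTL

1. t=1 → T at (1,6); v=(-1,-1)
2. t=1 → L at (0,5); v=(1,-1)
3. t=5 → B at (5,0); v=(1,1)
4. t=2 → R at (7,2); v=(-1,1)
5. t=4 → T at (3,6); v=(-1,-1)
6. t=3 → L at (0,3); v=(1,-1)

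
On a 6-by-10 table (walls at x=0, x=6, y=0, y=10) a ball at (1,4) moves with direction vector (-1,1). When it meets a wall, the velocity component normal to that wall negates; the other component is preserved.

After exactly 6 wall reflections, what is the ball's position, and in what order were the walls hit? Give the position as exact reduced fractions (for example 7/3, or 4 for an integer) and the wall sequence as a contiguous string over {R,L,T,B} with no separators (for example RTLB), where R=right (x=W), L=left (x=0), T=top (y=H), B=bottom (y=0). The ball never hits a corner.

1. t=1 → L at (0,5); v=(1,1)
2. t=5 → T at (5,10); v=(1,-1)
3. t=1 → R at (6,9); v=(-1,-1)
4. t=6 → L at (0,3); v=(1,-1)
5. t=3 → B at (3,0); v=(1,1)
6. t=3 → R at (6,3); v=(-1,1)

Final position: (6,3)
Wall sequence: LTRLBR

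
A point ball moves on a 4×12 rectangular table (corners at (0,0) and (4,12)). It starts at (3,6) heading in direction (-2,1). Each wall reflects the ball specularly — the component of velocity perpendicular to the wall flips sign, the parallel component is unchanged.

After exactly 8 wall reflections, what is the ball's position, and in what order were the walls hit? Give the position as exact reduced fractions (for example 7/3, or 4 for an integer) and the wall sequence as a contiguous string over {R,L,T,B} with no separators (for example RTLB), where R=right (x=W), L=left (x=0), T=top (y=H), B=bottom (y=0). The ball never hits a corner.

1. t=3/2 → L at (0,15/2); v=(2,1)
2. t=2 → R at (4,19/2); v=(-2,1)
3. t=2 → L at (0,23/2); v=(2,1)
4. t=1/2 → T at (1,12); v=(2,-1)
5. t=3/2 → R at (4,21/2); v=(-2,-1)
6. t=2 → L at (0,17/2); v=(2,-1)
7. t=2 → R at (4,13/2); v=(-2,-1)
8. t=2 → L at (0,9/2); v=(2,-1)

Final position: (0,9/2)
Wall sequence: LRLTRLRL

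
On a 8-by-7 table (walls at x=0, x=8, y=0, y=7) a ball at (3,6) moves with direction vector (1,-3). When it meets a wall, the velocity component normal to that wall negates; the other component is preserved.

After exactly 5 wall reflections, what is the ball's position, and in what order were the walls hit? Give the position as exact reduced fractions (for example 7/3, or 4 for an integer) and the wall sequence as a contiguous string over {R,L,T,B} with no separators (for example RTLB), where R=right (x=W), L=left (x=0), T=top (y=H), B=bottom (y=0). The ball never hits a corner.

1. t=2 → B at (5,0); v=(1,3)
2. t=7/3 → T at (22/3,7); v=(1,-3)
3. t=2/3 → R at (8,5); v=(-1,-3)
4. t=5/3 → B at (19/3,0); v=(-1,3)
5. t=7/3 → T at (4,7); v=(-1,-3)

Final position: (4,7)
Wall sequence: BTRBT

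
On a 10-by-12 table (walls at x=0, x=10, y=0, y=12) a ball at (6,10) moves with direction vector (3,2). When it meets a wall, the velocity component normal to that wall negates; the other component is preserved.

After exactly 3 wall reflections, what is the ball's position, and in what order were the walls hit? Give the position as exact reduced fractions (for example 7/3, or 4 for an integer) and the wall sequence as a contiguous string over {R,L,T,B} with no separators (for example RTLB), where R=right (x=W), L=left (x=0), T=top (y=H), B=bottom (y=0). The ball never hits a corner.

1. t=1 → T at (9,12); v=(3,-2)
2. t=1/3 → R at (10,34/3); v=(-3,-2)
3. t=10/3 → L at (0,14/3); v=(3,-2)

Final position: (0,14/3)
Wall sequence: TRL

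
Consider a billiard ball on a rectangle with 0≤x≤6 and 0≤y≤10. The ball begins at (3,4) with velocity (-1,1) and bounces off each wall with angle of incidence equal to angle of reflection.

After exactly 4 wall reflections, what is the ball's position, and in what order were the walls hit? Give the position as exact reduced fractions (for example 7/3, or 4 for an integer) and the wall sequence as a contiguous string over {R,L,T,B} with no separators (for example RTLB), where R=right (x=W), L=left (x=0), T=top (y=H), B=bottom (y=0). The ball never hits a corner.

Final position: (0,1)
Wall sequence: LTRL

1. t=3 → L at (0,7); v=(1,1)
2. t=3 → T at (3,10); v=(1,-1)
3. t=3 → R at (6,7); v=(-1,-1)
4. t=6 → L at (0,1); v=(1,-1)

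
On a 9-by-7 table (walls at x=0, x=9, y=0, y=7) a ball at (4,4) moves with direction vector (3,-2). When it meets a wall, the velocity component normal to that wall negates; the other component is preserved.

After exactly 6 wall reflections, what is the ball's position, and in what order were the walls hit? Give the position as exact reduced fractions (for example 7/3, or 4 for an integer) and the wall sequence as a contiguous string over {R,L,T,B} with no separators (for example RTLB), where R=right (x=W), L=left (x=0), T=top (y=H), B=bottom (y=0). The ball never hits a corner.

1. t=5/3 → R at (9,2/3); v=(-3,-2)
2. t=1/3 → B at (8,0); v=(-3,2)
3. t=8/3 → L at (0,16/3); v=(3,2)
4. t=5/6 → T at (5/2,7); v=(3,-2)
5. t=13/6 → R at (9,8/3); v=(-3,-2)
6. t=4/3 → B at (5,0); v=(-3,2)

Final position: (5,0)
Wall sequence: RBLTRB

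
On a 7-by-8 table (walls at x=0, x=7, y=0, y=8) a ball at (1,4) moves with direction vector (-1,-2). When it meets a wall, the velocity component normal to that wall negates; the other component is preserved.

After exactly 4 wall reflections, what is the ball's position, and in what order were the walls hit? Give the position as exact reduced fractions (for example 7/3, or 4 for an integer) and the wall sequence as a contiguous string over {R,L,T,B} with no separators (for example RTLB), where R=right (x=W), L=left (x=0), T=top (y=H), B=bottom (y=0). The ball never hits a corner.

1. t=1 → L at (0,2); v=(1,-2)
2. t=1 → B at (1,0); v=(1,2)
3. t=4 → T at (5,8); v=(1,-2)
4. t=2 → R at (7,4); v=(-1,-2)

Final position: (7,4)
Wall sequence: LBTR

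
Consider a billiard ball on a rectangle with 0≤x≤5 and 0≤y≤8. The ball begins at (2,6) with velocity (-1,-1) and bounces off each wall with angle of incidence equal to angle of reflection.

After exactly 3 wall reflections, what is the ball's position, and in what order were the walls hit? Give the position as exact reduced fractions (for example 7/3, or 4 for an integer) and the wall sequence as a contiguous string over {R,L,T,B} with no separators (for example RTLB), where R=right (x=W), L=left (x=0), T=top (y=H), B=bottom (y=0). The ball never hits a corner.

1. t=2 → L at (0,4); v=(1,-1)
2. t=4 → B at (4,0); v=(1,1)
3. t=1 → R at (5,1); v=(-1,1)

Final position: (5,1)
Wall sequence: LBR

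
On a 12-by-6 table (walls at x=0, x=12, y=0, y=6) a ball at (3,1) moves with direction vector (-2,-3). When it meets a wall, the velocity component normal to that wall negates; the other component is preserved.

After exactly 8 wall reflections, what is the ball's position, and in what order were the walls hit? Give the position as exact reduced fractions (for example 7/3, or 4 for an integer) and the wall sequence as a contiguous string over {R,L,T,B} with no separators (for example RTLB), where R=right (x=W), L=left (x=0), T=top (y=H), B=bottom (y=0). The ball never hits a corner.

1. t=1/3 → B at (7/3,0); v=(-2,3)
2. t=7/6 → L at (0,7/2); v=(2,3)
3. t=5/6 → T at (5/3,6); v=(2,-3)
4. t=2 → B at (17/3,0); v=(2,3)
5. t=2 → T at (29/3,6); v=(2,-3)
6. t=7/6 → R at (12,5/2); v=(-2,-3)
7. t=5/6 → B at (31/3,0); v=(-2,3)
8. t=2 → T at (19/3,6); v=(-2,-3)

Final position: (19/3,6)
Wall sequence: BLTBTRBT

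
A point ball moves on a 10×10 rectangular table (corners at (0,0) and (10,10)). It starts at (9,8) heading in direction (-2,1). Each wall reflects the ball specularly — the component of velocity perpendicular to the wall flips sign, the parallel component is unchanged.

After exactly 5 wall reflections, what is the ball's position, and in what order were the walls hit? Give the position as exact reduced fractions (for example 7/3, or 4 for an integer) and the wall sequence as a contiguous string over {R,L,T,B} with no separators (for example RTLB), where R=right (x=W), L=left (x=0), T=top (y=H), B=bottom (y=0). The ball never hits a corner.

1. t=2 → T at (5,10); v=(-2,-1)
2. t=5/2 → L at (0,15/2); v=(2,-1)
3. t=5 → R at (10,5/2); v=(-2,-1)
4. t=5/2 → B at (5,0); v=(-2,1)
5. t=5/2 → L at (0,5/2); v=(2,1)

Final position: (0,5/2)
Wall sequence: TLRBL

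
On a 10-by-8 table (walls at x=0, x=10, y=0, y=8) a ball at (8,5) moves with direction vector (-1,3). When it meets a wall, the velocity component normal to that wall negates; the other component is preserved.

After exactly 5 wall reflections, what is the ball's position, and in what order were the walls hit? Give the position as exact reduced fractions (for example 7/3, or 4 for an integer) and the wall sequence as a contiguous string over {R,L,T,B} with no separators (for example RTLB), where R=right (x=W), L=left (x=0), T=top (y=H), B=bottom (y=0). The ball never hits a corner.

Final position: (1,0)
Wall sequence: TBTLB

1. t=1 → T at (7,8); v=(-1,-3)
2. t=8/3 → B at (13/3,0); v=(-1,3)
3. t=8/3 → T at (5/3,8); v=(-1,-3)
4. t=5/3 → L at (0,3); v=(1,-3)
5. t=1 → B at (1,0); v=(1,3)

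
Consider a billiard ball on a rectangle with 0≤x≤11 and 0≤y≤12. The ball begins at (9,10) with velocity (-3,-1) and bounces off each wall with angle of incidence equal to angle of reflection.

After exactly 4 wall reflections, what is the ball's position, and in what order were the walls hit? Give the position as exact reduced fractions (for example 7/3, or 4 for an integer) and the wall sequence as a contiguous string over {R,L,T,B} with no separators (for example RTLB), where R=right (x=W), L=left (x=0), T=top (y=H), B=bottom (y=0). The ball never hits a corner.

Final position: (0,1/3)
Wall sequence: LRBL

1. t=3 → L at (0,7); v=(3,-1)
2. t=11/3 → R at (11,10/3); v=(-3,-1)
3. t=10/3 → B at (1,0); v=(-3,1)
4. t=1/3 → L at (0,1/3); v=(3,1)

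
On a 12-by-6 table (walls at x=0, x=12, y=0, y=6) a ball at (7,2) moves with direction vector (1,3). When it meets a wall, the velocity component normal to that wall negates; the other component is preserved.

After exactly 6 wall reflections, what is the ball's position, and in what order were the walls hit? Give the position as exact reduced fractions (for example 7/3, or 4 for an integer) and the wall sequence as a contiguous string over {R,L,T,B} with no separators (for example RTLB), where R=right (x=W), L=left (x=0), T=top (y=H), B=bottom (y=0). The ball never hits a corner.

1. t=4/3 → T at (25/3,6); v=(1,-3)
2. t=2 → B at (31/3,0); v=(1,3)
3. t=5/3 → R at (12,5); v=(-1,3)
4. t=1/3 → T at (35/3,6); v=(-1,-3)
5. t=2 → B at (29/3,0); v=(-1,3)
6. t=2 → T at (23/3,6); v=(-1,-3)

Final position: (23/3,6)
Wall sequence: TBRTBT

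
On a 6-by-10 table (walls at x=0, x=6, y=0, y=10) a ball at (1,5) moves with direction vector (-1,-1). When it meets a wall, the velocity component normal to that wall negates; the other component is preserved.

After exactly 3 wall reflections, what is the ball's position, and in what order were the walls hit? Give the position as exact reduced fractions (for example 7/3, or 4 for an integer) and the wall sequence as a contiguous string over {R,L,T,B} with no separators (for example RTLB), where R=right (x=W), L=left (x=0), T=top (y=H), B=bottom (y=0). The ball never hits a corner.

1. t=1 → L at (0,4); v=(1,-1)
2. t=4 → B at (4,0); v=(1,1)
3. t=2 → R at (6,2); v=(-1,1)

Final position: (6,2)
Wall sequence: LBR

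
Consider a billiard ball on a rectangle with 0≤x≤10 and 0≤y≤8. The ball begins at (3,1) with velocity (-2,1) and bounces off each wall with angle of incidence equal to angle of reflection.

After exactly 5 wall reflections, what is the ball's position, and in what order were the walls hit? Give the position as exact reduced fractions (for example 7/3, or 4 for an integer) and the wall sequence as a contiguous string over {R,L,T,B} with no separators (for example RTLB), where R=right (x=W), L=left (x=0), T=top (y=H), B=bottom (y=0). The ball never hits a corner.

1. t=3/2 → L at (0,5/2); v=(2,1)
2. t=5 → R at (10,15/2); v=(-2,1)
3. t=1/2 → T at (9,8); v=(-2,-1)
4. t=9/2 → L at (0,7/2); v=(2,-1)
5. t=7/2 → B at (7,0); v=(2,1)

Final position: (7,0)
Wall sequence: LRTLB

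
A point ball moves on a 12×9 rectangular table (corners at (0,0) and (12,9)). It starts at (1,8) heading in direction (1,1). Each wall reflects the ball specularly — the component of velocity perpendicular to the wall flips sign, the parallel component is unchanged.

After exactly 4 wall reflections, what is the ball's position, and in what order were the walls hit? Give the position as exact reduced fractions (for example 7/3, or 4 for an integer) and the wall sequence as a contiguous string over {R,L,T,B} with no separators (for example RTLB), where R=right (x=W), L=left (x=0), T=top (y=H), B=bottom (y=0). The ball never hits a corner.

1. t=1 → T at (2,9); v=(1,-1)
2. t=9 → B at (11,0); v=(1,1)
3. t=1 → R at (12,1); v=(-1,1)
4. t=8 → T at (4,9); v=(-1,-1)

Final position: (4,9)
Wall sequence: TBRT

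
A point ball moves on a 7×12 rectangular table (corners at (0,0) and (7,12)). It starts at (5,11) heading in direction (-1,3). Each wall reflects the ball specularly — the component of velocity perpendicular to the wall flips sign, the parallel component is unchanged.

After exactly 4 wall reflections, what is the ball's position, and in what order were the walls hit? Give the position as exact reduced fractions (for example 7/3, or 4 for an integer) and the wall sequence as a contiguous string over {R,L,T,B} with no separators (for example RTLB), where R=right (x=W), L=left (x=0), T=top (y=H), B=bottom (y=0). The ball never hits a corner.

Final position: (10/3,12)
Wall sequence: TBLT

1. t=1/3 → T at (14/3,12); v=(-1,-3)
2. t=4 → B at (2/3,0); v=(-1,3)
3. t=2/3 → L at (0,2); v=(1,3)
4. t=10/3 → T at (10/3,12); v=(1,-3)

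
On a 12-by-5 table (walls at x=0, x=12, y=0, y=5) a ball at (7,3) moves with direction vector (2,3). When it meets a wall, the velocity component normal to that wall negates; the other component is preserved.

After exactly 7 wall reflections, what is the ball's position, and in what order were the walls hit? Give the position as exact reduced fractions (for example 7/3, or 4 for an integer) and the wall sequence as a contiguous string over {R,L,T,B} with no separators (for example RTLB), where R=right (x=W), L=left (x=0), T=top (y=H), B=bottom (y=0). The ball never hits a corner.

Final position: (0,3/2)
Wall sequence: TBRTBTL

1. t=2/3 → T at (25/3,5); v=(2,-3)
2. t=5/3 → B at (35/3,0); v=(2,3)
3. t=1/6 → R at (12,1/2); v=(-2,3)
4. t=3/2 → T at (9,5); v=(-2,-3)
5. t=5/3 → B at (17/3,0); v=(-2,3)
6. t=5/3 → T at (7/3,5); v=(-2,-3)
7. t=7/6 → L at (0,3/2); v=(2,-3)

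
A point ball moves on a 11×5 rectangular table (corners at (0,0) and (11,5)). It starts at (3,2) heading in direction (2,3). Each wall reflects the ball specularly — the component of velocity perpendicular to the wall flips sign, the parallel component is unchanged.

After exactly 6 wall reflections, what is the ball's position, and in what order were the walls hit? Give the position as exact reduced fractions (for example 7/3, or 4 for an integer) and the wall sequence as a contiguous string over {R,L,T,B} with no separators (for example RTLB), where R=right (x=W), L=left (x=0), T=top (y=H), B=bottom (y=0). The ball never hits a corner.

Final position: (11/3,5)
Wall sequence: TBRTBT

1. t=1 → T at (5,5); v=(2,-3)
2. t=5/3 → B at (25/3,0); v=(2,3)
3. t=4/3 → R at (11,4); v=(-2,3)
4. t=1/3 → T at (31/3,5); v=(-2,-3)
5. t=5/3 → B at (7,0); v=(-2,3)
6. t=5/3 → T at (11/3,5); v=(-2,-3)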